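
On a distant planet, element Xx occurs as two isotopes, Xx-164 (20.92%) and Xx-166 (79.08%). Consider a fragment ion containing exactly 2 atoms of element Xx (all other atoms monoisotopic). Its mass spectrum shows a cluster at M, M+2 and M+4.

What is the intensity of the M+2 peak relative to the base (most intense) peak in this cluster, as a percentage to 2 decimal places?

Binomial terms of (0.2092 + 0.7908)^2: M 0.0438, M+2 0.3309, M+4 0.6254 → M+4 is the base peak.
P(M+4) = C(2,2) × 0.2092^0 × 0.7908^2 = 1 × 1.0000 × 0.62536464 = 0.625365 (base)
P(M+2) = C(2,1) × 0.2092^1 × 0.7908^1 = 2 × 0.2092 × 0.7908 = 0.330871
Relative intensity = 0.330871 / 0.625365 × 100 = 52.91

52.91%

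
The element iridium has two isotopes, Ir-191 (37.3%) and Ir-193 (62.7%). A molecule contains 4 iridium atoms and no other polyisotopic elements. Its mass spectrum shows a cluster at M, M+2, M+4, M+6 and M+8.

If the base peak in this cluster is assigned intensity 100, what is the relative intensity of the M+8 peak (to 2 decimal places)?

42.02

Binomial terms of (0.373 + 0.627)^4: M 0.0194, M+2 0.1302, M+4 0.3282, M+6 0.3678, M+8 0.1546 → M+6 is the base peak.
P(M+6) = C(4,3) × 0.373^1 × 0.627^3 = 4 × 0.3730 × 0.24649188 = 0.367766 (base)
P(M+8) = C(4,4) × 0.373^0 × 0.627^4 = 1 × 1.0000 × 0.15455041 = 0.154550
Relative intensity = 0.154550 / 0.367766 × 100 = 42.02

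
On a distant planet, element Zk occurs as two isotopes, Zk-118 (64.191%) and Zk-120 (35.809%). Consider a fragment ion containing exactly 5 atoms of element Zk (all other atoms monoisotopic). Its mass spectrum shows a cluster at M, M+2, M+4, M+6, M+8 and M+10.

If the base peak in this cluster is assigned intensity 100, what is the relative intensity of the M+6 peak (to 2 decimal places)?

55.79

(0.64191 + 0.35809)^5 gives M 0.1090, M+2 0.3040, M+4 0.3392, M+6 0.1892, M+8 0.0528, M+10 0.0059; the largest is M+4.
P(M+4) = C(5,2) × 0.64191^3 × 0.35809^2 = 10 × 0.26449802 × 0.12822845 = 0.339162 (base)
P(M+6) = C(5,3) × 0.64191^2 × 0.35809^3 = 10 × 0.41204845 × 0.04591732 = 0.189202
Relative intensity = 0.189202 / 0.339162 × 100 = 55.79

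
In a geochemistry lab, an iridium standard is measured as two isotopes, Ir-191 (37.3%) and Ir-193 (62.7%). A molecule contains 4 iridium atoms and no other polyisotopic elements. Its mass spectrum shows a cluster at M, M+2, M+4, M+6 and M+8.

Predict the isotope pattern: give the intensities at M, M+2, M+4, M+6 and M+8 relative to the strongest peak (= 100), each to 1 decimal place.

Expanding (0.373 + 0.627)^4:
P(M) = 0.373^4 = 0.019357
P(M+2) = 4 × 0.373^3 × 0.627^1 = 0.130153
P(M+4) = 6 × 0.373^2 × 0.627^2 = 0.328174
P(M+6) = 4 × 0.373^1 × 0.627^3 = 0.367766
P(M+8) = 0.627^4 = 0.154550
The M+6 peak is largest (0.367766); scaling to 100 gives 5.3 : 35.4 : 89.2 : 100.0 : 42.0.

5.3 : 35.4 : 89.2 : 100.0 : 42.0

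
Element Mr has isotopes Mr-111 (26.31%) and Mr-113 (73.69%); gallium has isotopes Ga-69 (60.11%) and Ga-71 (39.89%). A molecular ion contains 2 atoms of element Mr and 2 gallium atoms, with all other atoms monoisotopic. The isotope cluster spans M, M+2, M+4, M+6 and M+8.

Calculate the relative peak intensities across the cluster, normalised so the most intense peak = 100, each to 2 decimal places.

Element Mr pattern (n=2): 0.06922161 : 0.38775678 : 0.54302161
Gallium pattern (n=2): 0.36132121 : 0.47955758 : 0.15912121
Convolve the two distributions (both contribute in 2-u steps):
  M: 0.06922161×0.36132121 = 0.025011
  M+2: 0.06922161×0.47955758 + 0.38775678×0.36132121 = 0.173300
  M+4: 0.06922161×0.15912121 + 0.38775678×0.47955758 + 0.54302161×0.36132121 = 0.393172
  M+6: 0.38775678×0.15912121 + 0.54302161×0.47955758 = 0.322110
  M+8: 0.54302161×0.15912121 = 0.086406
Scale to base peak (0.393172) = 100: 6.36 : 44.08 : 100.00 : 81.93 : 21.98

6.36 : 44.08 : 100.00 : 81.93 : 21.98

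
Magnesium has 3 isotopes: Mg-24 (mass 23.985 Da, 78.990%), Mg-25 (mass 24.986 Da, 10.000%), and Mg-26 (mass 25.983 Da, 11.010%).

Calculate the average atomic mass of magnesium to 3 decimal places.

24.305 Da

Weight each isotope mass by its fractional abundance: 0.78990 × 23.985 + 0.10000 × 24.986 + 0.11010 × 25.983
= 18.9458 + 2.4986 + 2.8607 = 24.3051 Da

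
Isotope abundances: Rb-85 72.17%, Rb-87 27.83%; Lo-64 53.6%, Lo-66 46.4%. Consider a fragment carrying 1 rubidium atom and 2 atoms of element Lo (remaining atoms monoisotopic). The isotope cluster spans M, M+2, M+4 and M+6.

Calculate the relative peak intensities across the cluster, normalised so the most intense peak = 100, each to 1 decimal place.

47.2 : 100.0 : 66.9 : 13.7

Rubidium pattern (n=1): 0.7217 : 0.2783
Element Lo pattern (n=2): 0.287296 : 0.497408 : 0.215296
Convolve the two distributions (both contribute in 2-u steps):
  M: 0.7217×0.287296 = 0.207342
  M+2: 0.7217×0.497408 + 0.2783×0.287296 = 0.438934
  M+4: 0.7217×0.215296 + 0.2783×0.497408 = 0.293808
  M+6: 0.2783×0.215296 = 0.059917
Scale to base peak (0.438934) = 100: 47.2 : 100.0 : 66.9 : 13.7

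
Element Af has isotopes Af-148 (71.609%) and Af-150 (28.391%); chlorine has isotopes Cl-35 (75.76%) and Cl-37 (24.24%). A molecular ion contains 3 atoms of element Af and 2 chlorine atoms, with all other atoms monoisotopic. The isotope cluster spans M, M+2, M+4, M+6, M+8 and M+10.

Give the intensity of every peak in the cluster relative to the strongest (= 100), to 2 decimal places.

54.66 : 100.00 : 72.98 : 26.56 : 4.82 : 0.35

Element Af pattern (n=3): 0.36720013 : 0.43675427 : 0.17316106 : 0.02288453
Chlorine pattern (n=2): 0.57395776 : 0.36728448 : 0.05875776
Convolve the two distributions (both contribute in 2-u steps):
  M: 0.36720013×0.57395776 = 0.210757
  M+2: 0.36720013×0.36728448 + 0.43675427×0.57395776 = 0.385545
  M+4: 0.36720013×0.05875776 + 0.43675427×0.36728448 + 0.17316106×0.57395776 = 0.281376
  M+6: 0.43675427×0.05875776 + 0.17316106×0.36728448 + 0.02288453×0.57395776 = 0.102397
  M+8: 0.17316106×0.05875776 + 0.02288453×0.36728448 = 0.018580
  M+10: 0.02288453×0.05875776 = 0.001345
Scale to base peak (0.385545) = 100: 54.66 : 100.00 : 72.98 : 26.56 : 4.82 : 0.35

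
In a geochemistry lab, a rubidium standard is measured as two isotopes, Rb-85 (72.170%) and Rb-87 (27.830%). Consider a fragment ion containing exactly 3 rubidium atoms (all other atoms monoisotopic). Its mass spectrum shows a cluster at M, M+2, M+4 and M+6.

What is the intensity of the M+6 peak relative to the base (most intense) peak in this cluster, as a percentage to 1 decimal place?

5.0%

Binomial terms of (0.72170 + 0.27830)^3: M 0.3759, M+2 0.4349, M+4 0.1677, M+6 0.0216 → M+2 is the base peak.
P(M+2) = C(3,1) × 0.72170^2 × 0.27830^1 = 3 × 0.52085089 × 0.2783 = 0.434858 (base)
P(M+6) = C(3,3) × 0.72170^0 × 0.27830^3 = 1 × 1.0000 × 0.02155458 = 0.021555
Relative intensity = 0.021555 / 0.434858 × 100 = 5.0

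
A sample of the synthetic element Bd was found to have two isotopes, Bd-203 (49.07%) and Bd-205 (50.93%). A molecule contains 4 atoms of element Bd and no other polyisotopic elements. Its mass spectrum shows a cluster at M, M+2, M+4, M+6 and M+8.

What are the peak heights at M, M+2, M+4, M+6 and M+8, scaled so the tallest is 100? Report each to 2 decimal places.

Each Bd atom is independently Bd-203 (p = 0.4907) or Bd-205 (q = 0.5093); the cluster is the binomial expansion (p + q)^4.
P(M) = 0.4907^4 = 0.057978
P(M+2) = 4 × 0.4907^3 × 0.5093^1 = 0.240703
P(M+4) = 6 × 0.4907^2 × 0.5093^2 = 0.374741
P(M+6) = 4 × 0.4907^1 × 0.5093^3 = 0.259297
P(M+8) = 0.5093^4 = 0.067281
The M+4 peak is largest (0.374741); scaling to 100 gives 15.47 : 64.23 : 100.00 : 69.19 : 17.95.

15.47 : 64.23 : 100.00 : 69.19 : 17.95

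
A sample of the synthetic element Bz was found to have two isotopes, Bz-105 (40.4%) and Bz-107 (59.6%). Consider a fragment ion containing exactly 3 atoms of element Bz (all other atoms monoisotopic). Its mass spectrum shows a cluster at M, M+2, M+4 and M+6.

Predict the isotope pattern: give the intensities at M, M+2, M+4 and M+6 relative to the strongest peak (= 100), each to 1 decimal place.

Expanding (0.404 + 0.596)^3:
P(M) = 0.404^3 = 0.065939
P(M+2) = 3 × 0.404^2 × 0.596^1 = 0.291830
P(M+4) = 3 × 0.404^1 × 0.596^2 = 0.430522
P(M+6) = 0.596^3 = 0.211709
The M+4 peak is largest (0.430522); scaling to 100 gives 15.3 : 67.8 : 100.0 : 49.2.

15.3 : 67.8 : 100.0 : 49.2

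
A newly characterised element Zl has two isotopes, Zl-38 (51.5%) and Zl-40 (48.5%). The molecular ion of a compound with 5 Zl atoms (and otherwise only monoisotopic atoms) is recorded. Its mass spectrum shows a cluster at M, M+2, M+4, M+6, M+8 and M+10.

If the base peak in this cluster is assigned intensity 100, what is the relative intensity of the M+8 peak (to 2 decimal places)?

(0.515 + 0.485)^5 gives M 0.0362, M+2 0.1706, M+4 0.3213, M+6 0.3026, M+8 0.1425, M+10 0.0268; the largest is M+4.
P(M+4) = C(5,2) × 0.515^3 × 0.485^2 = 10 × 0.13659088 × 0.235225 = 0.321296 (base)
P(M+8) = C(5,4) × 0.515^1 × 0.485^4 = 5 × 0.5150 × 0.0553308 = 0.142477
Relative intensity = 0.142477 / 0.321296 × 100 = 44.34

44.34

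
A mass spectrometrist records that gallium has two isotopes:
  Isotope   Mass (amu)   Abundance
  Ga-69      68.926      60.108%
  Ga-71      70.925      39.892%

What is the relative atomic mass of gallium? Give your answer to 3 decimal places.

Ar = Σ fᵢ·mᵢ = 0.60108 × 68.926 + 0.39892 × 70.925
= 41.4300 + 28.2934 = 69.7234 amu

69.723 amu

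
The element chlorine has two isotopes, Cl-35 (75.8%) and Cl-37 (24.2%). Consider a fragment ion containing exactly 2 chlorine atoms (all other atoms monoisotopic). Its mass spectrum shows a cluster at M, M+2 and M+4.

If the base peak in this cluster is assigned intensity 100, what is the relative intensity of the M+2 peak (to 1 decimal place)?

Term probabilities: M 0.5746, M+2 0.3669, M+4 0.0586. Base peak = M.
P(M) = C(2,0) × 0.758^2 × 0.242^0 = 1 × 0.574564 × 1.0000 = 0.574564 (base)
P(M+2) = C(2,1) × 0.758^1 × 0.242^1 = 2 × 0.7580 × 0.2420 = 0.366872
Relative intensity = 0.366872 / 0.574564 × 100 = 63.9

63.9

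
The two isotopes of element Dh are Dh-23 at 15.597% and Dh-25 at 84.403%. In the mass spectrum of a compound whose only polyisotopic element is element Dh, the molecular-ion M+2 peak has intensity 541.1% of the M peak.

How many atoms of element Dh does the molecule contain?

For n independent Dh atoms, I(M+2)/I(M) = n · (abundance Dh-25) / (abundance Dh-23) = n · 0.84403/0.15597.
n = 5.411 × 0.15597/0.84403 = 1.00 ≈ 1

1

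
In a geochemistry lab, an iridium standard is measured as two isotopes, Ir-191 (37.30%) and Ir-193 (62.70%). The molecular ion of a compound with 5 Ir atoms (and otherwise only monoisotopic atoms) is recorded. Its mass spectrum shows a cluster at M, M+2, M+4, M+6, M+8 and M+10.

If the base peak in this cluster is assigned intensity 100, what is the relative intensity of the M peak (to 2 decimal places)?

(0.3730 + 0.6270)^5 gives M 0.0072, M+2 0.0607, M+4 0.2040, M+6 0.3429, M+8 0.2882, M+10 0.0969; the largest is M+6.
P(M+6) = C(5,3) × 0.3730^2 × 0.6270^3 = 10 × 0.139129 × 0.24649188 = 0.342942 (base)
P(M) = C(5,0) × 0.3730^5 × 0.6270^0 = 1 × 0.00722012 × 1.0000 = 0.007220
Relative intensity = 0.007220 / 0.342942 × 100 = 2.11

2.11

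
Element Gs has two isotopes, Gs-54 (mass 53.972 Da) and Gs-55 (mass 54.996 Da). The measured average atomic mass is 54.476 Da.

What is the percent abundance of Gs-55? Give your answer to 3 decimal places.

49.219%

Writing the weighted mean with unknown fraction x of Gs-54:
53.972·x + 54.996·(1 − x) = 54.476
(53.972 − 54.996)·x = 54.476 − 54.996
x = -0.520 / -1.024 = 0.50781 → 50.781% Gs-54, 49.219% Gs-55.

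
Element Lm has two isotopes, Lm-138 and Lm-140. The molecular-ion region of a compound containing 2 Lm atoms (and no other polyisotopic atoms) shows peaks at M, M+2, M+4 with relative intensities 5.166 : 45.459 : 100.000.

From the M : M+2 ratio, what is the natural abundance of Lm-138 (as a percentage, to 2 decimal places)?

18.52%

If p is the fraction of Lm that is Lm-138, then I(M+2)/I(M) = [C(2,1)·p^1·(1−p)] / p^2 = 2·(1−p)/p = 45.459/5.166 = 8.7997
(1−p)/p = 8.7997/2 = 4.3998  ⇒  p = 1/(1 + 4.3998) = 0.1852
Lm-138: 18.52%, Lm-140: 81.48%.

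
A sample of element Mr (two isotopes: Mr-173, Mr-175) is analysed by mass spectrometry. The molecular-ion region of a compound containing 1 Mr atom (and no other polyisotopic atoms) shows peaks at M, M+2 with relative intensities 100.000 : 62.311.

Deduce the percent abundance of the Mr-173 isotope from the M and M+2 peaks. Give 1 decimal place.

Write p for the Mr-173 fraction. I(M+2)/I(M) = [C(1,1)·p^0·(1−p)] / p^1 = 1·(1−p)/p = 62.311/100.000 = 0.6231
(1−p)/p = 0.6231/1 = 0.6231  ⇒  p = 1/(1 + 0.6231) = 0.6161
Mr-173: 61.6%, Mr-175: 38.4%.

61.6%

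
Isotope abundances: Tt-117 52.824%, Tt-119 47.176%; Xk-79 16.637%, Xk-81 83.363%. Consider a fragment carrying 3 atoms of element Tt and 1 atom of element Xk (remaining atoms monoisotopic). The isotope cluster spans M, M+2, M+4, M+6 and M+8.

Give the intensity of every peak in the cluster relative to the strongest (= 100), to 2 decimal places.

Element Tt pattern (n=3): 0.14739877 : 0.39491619 : 0.35269132 : 0.10499373
Element Xk pattern (n=1): 0.16637 : 0.83363
Convolve the two distributions (both contribute in 2-u steps):
  M: 0.14739877×0.16637 = 0.024523
  M+2: 0.14739877×0.83363 + 0.39491619×0.16637 = 0.188578
  M+4: 0.39491619×0.83363 + 0.35269132×0.16637 = 0.387891
  M+6: 0.35269132×0.83363 + 0.10499373×0.16637 = 0.311482
  M+8: 0.10499373×0.83363 = 0.087526
Scale to base peak (0.387891) = 100: 6.32 : 48.62 : 100.00 : 80.30 : 22.56

6.32 : 48.62 : 100.00 : 80.30 : 22.56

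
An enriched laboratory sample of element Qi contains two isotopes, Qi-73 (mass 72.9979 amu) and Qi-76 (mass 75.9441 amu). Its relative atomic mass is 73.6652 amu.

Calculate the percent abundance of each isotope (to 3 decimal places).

Let x be the fractional abundance of Qi-73; then Qi-76 has abundance 1 − x.
72.9979·x + 75.9441·(1 − x) = 73.6652
(72.9979 − 75.9441)·x = 73.6652 − 75.9441
x = -2.2789 / -2.9462 = 0.77350 → 77.350% Qi-73, 22.650% Qi-76.

Qi-73: 77.350%, Qi-76: 22.650%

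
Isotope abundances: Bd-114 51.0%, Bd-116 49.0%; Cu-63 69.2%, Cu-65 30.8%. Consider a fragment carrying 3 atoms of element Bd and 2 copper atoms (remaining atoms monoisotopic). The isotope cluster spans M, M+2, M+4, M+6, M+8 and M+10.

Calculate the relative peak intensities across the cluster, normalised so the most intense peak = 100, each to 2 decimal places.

Element Bd pattern (n=3): 0.132651 : 0.382347 : 0.367353 : 0.117649
Copper pattern (n=2): 0.478864 : 0.426272 : 0.094864
Convolve the two distributions (both contribute in 2-u steps):
  M: 0.132651×0.478864 = 0.063522
  M+2: 0.132651×0.426272 + 0.382347×0.478864 = 0.239638
  M+4: 0.132651×0.094864 + 0.382347×0.426272 + 0.367353×0.478864 = 0.351480
  M+6: 0.382347×0.094864 + 0.367353×0.426272 + 0.117649×0.478864 = 0.249201
  M+8: 0.367353×0.094864 + 0.117649×0.426272 = 0.084999
  M+10: 0.117649×0.094864 = 0.011161
Scale to base peak (0.351480) = 100: 18.07 : 68.18 : 100.00 : 70.90 : 24.18 : 3.18

18.07 : 68.18 : 100.00 : 70.90 : 24.18 : 3.18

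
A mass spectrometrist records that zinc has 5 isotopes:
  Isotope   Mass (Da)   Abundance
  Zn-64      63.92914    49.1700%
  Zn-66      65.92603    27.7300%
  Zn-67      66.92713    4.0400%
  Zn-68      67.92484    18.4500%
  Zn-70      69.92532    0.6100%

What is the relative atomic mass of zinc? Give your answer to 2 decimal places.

65.38 Da

Average mass = Σ (abundance × isotope mass) = 0.491700 × 63.92914 + 0.277300 × 65.92603 + 0.040400 × 66.92713 + 0.184500 × 67.92484 + 0.006100 × 69.92532
= 31.433958 + 18.281288 + 2.703856 + 12.532133 + 0.426544 = 65.377779 Da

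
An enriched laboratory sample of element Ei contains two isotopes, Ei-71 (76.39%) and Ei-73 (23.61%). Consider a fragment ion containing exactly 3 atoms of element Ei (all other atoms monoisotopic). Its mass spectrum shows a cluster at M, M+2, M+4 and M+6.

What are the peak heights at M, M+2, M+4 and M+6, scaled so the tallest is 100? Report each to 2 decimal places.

100.00 : 92.72 : 28.66 : 2.95

Each Ei atom is independently Ei-71 (p = 0.7639) or Ei-73 (q = 0.2361); the cluster is the binomial expansion (p + q)^3.
P(M) = 0.7639^3 = 0.445769
P(M+2) = 3 × 0.7639^2 × 0.2361^1 = 0.413324
P(M+4) = 3 × 0.7639^1 × 0.2361^2 = 0.127747
P(M+6) = 0.2361^3 = 0.013161
The M peak is largest (0.445769); scaling to 100 gives 100.00 : 92.72 : 28.66 : 2.95.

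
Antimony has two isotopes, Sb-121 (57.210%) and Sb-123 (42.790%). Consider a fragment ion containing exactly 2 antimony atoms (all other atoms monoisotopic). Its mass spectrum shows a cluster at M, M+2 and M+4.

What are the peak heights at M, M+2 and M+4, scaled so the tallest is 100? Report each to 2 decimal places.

66.85 : 100.00 : 37.40

Expanding (0.57210 + 0.42790)^2:
P(M) = 0.57210^2 = 0.327298
P(M+2) = 2 × 0.57210^1 × 0.42790^1 = 0.489603
P(M+4) = 0.42790^2 = 0.183098
The M+2 peak is largest (0.489603); scaling to 100 gives 66.85 : 100.00 : 37.40.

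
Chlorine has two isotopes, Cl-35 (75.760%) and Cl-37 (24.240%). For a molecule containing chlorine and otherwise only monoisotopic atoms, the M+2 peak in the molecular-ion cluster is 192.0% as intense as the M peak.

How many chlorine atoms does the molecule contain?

6

With n Cl atoms, P(M+2)/P(M) = C(n,1)·p^(n−1)q / p^n = n·q/p = n · 0.24240/0.75760.
n = 1.920 × 0.75760/0.24240 = 6.00 ≈ 6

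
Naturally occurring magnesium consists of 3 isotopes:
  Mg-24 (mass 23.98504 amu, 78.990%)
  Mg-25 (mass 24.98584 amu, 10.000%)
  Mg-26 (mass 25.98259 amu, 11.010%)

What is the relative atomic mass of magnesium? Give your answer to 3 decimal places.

Average mass = Σ (abundance × isotope mass) = 0.78990 × 23.98504 + 0.10000 × 24.98584 + 0.11010 × 25.98259
= 18.945783 + 2.498584 + 2.860683 = 24.305050 amu

24.305 amu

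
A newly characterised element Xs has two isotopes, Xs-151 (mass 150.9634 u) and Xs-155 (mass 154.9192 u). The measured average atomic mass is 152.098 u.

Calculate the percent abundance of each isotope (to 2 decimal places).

Xs-151: 71.32%, Xs-155: 28.68%

Let x be the fractional abundance of Xs-151; then Xs-155 has abundance 1 − x.
150.9634·x + 154.9192·(1 − x) = 152.098
(150.9634 − 154.9192)·x = 152.098 − 154.9192
x = -2.8212 / -3.9558 = 0.71318 → 71.32% Xs-151, 28.68% Xs-155.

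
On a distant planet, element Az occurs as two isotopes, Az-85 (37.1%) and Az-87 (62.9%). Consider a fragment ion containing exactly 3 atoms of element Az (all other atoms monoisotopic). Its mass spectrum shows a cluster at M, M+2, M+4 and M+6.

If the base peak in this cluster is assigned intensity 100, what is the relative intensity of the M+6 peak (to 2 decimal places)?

(0.371 + 0.629)^3 gives M 0.0511, M+2 0.2597, M+4 0.4403, M+6 0.2489; the largest is M+4.
P(M+4) = C(3,2) × 0.371^1 × 0.629^2 = 3 × 0.3710 × 0.395641 = 0.440348 (base)
P(M+6) = C(3,3) × 0.371^0 × 0.629^3 = 1 × 1.0000 × 0.24885819 = 0.248858
Relative intensity = 0.248858 / 0.440348 × 100 = 56.51

56.51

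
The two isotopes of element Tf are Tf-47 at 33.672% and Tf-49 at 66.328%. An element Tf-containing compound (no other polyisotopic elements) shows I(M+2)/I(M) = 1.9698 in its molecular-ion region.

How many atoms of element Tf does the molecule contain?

For n independent Tf atoms, I(M+2)/I(M) = n · (abundance Tf-49) / (abundance Tf-47) = n · 0.66328/0.33672.
n = 1.9698 × 0.33672/0.66328 = 1.00 ≈ 1

1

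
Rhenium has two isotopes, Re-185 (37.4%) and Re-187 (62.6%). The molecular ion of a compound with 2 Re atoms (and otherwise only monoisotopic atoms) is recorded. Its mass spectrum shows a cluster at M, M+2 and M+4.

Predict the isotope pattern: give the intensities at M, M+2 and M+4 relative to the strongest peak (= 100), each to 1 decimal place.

Each Re atom is independently Re-185 (p = 0.374) or Re-187 (q = 0.626); the cluster is the binomial expansion (p + q)^2.
P(M) = 0.374^2 = 0.139876
P(M+2) = 2 × 0.374^1 × 0.626^1 = 0.468248
P(M+4) = 0.626^2 = 0.391876
The M+2 peak is largest (0.468248); scaling to 100 gives 29.9 : 100.0 : 83.7.

29.9 : 100.0 : 83.7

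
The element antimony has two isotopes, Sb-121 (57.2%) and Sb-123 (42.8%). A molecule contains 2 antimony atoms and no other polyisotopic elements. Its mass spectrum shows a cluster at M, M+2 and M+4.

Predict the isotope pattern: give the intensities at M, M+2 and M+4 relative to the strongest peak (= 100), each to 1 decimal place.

Each Sb atom is independently Sb-121 (p = 0.572) or Sb-123 (q = 0.428); the cluster is the binomial expansion (p + q)^2.
P(M) = 0.572^2 = 0.327184
P(M+2) = 2 × 0.572^1 × 0.428^1 = 0.489632
P(M+4) = 0.428^2 = 0.183184
The M+2 peak is largest (0.489632); scaling to 100 gives 66.8 : 100.0 : 37.4.

66.8 : 100.0 : 37.4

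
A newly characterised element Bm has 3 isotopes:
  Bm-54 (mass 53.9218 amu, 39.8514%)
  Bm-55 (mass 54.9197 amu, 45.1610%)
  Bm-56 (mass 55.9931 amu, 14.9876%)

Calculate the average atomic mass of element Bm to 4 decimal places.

54.6829 amu

Average mass = Σ (abundance × isotope mass) = 0.398514 × 53.9218 + 0.451610 × 54.9197 + 0.149876 × 55.9931
= 21.48859 + 24.80229 + 8.39202 = 54.68290 amu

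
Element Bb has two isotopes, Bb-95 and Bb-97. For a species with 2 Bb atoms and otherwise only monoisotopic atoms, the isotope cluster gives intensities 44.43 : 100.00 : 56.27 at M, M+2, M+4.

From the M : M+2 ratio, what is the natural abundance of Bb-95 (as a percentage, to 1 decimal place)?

47.1%

Write p for the Bb-95 fraction. I(M+2)/I(M) = [C(2,1)·p^1·(1−p)] / p^2 = 2·(1−p)/p = 100.00/44.43 = 2.2507
(1−p)/p = 2.2507/2 = 1.1254  ⇒  p = 1/(1 + 1.1254) = 0.4705
Bb-95: 47.1%, Bb-97: 52.9%.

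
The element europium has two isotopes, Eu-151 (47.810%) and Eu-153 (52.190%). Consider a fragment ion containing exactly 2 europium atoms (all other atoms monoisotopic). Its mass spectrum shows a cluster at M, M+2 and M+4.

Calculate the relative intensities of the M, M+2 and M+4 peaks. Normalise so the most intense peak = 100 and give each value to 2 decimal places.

45.80 : 100.00 : 54.58

Each Eu atom is independently Eu-151 (p = 0.47810) or Eu-153 (q = 0.52190); the cluster is the binomial expansion (p + q)^2.
P(M) = 0.47810^2 = 0.228580
P(M+2) = 2 × 0.47810^1 × 0.52190^1 = 0.499041
P(M+4) = 0.52190^2 = 0.272380
The M+2 peak is largest (0.499041); scaling to 100 gives 45.80 : 100.00 : 54.58.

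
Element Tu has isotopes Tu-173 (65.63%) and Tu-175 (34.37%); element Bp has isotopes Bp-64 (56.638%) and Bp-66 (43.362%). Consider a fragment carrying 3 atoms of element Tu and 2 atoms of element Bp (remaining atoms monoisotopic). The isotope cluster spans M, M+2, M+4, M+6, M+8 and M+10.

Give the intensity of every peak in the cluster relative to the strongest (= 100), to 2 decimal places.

26.22 : 81.33 : 100.00 : 60.93 : 18.41 : 2.21

Element Tu pattern (n=3): 0.2826879 : 0.44412538 : 0.23258555 : 0.04060117
Element Bp pattern (n=2): 0.3207863 : 0.49118739 : 0.1880263
Convolve the two distributions (both contribute in 2-u steps):
  M: 0.2826879×0.3207863 = 0.090682
  M+2: 0.2826879×0.49118739 + 0.44412538×0.3207863 = 0.281322
  M+4: 0.2826879×0.1880263 + 0.44412538×0.49118739 + 0.23258555×0.3207863 = 0.345912
  M+6: 0.44412538×0.1880263 + 0.23258555×0.49118739 + 0.04060117×0.3207863 = 0.210775
  M+8: 0.23258555×0.1880263 + 0.04060117×0.49118739 = 0.063675
  M+10: 0.04060117×0.1880263 = 0.007634
Scale to base peak (0.345912) = 100: 26.22 : 81.33 : 100.00 : 60.93 : 18.41 : 2.21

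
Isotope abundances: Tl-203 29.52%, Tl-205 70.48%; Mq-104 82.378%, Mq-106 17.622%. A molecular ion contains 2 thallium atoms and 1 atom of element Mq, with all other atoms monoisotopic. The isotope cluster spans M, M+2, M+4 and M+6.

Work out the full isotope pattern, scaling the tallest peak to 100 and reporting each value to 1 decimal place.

14.9 : 74.2 : 100.0 : 18.1

Thallium pattern (n=2): 0.08714304 : 0.41611392 : 0.49674304
Element Mq pattern (n=1): 0.82378 : 0.17622
Convolve the two distributions (both contribute in 2-u steps):
  M: 0.08714304×0.82378 = 0.071787
  M+2: 0.08714304×0.17622 + 0.41611392×0.82378 = 0.358143
  M+4: 0.41611392×0.17622 + 0.49674304×0.82378 = 0.482535
  M+6: 0.49674304×0.17622 = 0.087536
Scale to base peak (0.482535) = 100: 14.9 : 74.2 : 100.0 : 18.1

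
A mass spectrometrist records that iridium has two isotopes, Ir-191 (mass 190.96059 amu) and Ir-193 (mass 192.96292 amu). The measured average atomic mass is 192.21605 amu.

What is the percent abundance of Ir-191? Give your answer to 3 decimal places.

Writing the weighted mean with unknown fraction x of Ir-191:
190.96059·x + 192.96292·(1 − x) = 192.21605
(190.96059 − 192.96292)·x = 192.21605 − 192.96292
x = -0.74687 / -2.00233 = 0.37300 → 37.300% Ir-191, 62.700% Ir-193.

37.300%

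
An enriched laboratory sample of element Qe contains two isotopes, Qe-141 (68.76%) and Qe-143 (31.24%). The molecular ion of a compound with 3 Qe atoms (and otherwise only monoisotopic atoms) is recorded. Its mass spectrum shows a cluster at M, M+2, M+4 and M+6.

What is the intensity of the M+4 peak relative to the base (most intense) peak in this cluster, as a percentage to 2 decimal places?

45.43%

Term probabilities: M 0.3251, M+2 0.4431, M+4 0.2013, M+6 0.0305. Base peak = M+2.
P(M+2) = C(3,1) × 0.6876^2 × 0.3124^1 = 3 × 0.47279376 × 0.3124 = 0.443102 (base)
P(M+4) = C(3,2) × 0.6876^1 × 0.3124^2 = 3 × 0.6876 × 0.09759376 = 0.201316
Relative intensity = 0.201316 / 0.443102 × 100 = 45.43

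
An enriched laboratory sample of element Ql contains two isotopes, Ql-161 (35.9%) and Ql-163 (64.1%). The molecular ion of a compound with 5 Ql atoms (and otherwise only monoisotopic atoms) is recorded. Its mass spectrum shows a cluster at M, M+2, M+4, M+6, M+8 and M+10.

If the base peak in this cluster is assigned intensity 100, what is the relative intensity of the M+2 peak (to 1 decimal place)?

Binomial terms of (0.359 + 0.641)^5: M 0.0060, M+2 0.0532, M+4 0.1901, M+6 0.3394, M+8 0.3030, M+10 0.1082 → M+6 is the base peak.
P(M+6) = C(5,3) × 0.359^2 × 0.641^3 = 10 × 0.128881 × 0.26337472 = 0.339440 (base)
P(M+2) = C(5,1) × 0.359^4 × 0.641^1 = 5 × 0.01661031 × 0.6410 = 0.053236
Relative intensity = 0.053236 / 0.339440 × 100 = 15.7

15.7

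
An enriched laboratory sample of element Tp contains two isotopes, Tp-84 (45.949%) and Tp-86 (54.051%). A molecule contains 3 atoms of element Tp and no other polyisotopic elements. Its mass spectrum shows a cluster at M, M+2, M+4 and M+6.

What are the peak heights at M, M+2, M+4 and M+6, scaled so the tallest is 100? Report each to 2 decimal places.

Expanding (0.45949 + 0.54051)^3:
P(M) = 0.45949^3 = 0.097013
P(M+2) = 3 × 0.45949^2 × 0.54051^1 = 0.342355
P(M+4) = 3 × 0.45949^1 × 0.54051^2 = 0.402721
P(M+6) = 0.54051^3 = 0.157911
The M+4 peak is largest (0.402721); scaling to 100 gives 24.09 : 85.01 : 100.00 : 39.21.

24.09 : 85.01 : 100.00 : 39.21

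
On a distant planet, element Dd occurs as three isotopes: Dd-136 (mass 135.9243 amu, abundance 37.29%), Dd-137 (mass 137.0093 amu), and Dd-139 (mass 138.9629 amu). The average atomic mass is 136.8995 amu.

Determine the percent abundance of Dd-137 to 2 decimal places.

Let x and y be the fractions of Dd-137 and Dd-139. Then x + y = 1 − 0.3729 = 0.6271 and 137.0093x + 138.9629y = 136.8995 − 0.3729×135.9243 = 86.21332853.
Substituting: 137.0093x + 138.9629(0.6271 − x) = 86.21332853
(137.0093 − 138.9629)x = -0.93030606  ⇒  x = 0.47620, y = 0.15090
Dd-137: 47.62%, Dd-139: 15.09%.

47.62%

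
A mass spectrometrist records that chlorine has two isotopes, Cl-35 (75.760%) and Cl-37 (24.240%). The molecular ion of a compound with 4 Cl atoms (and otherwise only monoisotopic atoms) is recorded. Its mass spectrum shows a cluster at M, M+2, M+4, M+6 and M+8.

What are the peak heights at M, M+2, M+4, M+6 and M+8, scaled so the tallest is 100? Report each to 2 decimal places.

The 4 Cl atoms are independent, so intensities follow the terms of (0.75760 + 0.24240)^4.
P(M) = 0.75760^4 = 0.329428
P(M+2) = 4 × 0.75760^3 × 0.24240^1 = 0.421612
P(M+4) = 6 × 0.75760^2 × 0.24240^2 = 0.202347
P(M+6) = 4 × 0.75760^1 × 0.24240^3 = 0.043162
P(M+8) = 0.24240^4 = 0.003452
The M+2 peak is largest (0.421612); scaling to 100 gives 78.14 : 100.00 : 47.99 : 10.24 : 0.82.

78.14 : 100.00 : 47.99 : 10.24 : 0.82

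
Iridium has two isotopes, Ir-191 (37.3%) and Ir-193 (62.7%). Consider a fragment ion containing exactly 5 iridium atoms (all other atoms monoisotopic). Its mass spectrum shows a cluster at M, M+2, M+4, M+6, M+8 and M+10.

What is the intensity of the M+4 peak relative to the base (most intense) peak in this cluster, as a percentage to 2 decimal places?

59.49%

Binomial terms of (0.373 + 0.627)^5: M 0.0072, M+2 0.0607, M+4 0.2040, M+6 0.3429, M+8 0.2882, M+10 0.0969 → M+6 is the base peak.
P(M+6) = C(5,3) × 0.373^2 × 0.627^3 = 10 × 0.139129 × 0.24649188 = 0.342942 (base)
P(M+4) = C(5,2) × 0.373^3 × 0.627^2 = 10 × 0.05189512 × 0.393129 = 0.204015
Relative intensity = 0.204015 / 0.342942 × 100 = 59.49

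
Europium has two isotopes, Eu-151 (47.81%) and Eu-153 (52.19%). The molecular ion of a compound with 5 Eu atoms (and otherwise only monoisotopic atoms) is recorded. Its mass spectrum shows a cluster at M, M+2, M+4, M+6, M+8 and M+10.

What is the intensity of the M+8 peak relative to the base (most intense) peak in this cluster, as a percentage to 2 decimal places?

Term probabilities: M 0.0250, M+2 0.1363, M+4 0.2977, M+6 0.3249, M+8 0.1774, M+10 0.0387. Base peak = M+6.
P(M+6) = C(5,3) × 0.4781^2 × 0.5219^3 = 10 × 0.22857961 × 0.14215492 = 0.324937 (base)
P(M+8) = C(5,4) × 0.4781^1 × 0.5219^4 = 5 × 0.4781 × 0.07419065 = 0.177353
Relative intensity = 0.177353 / 0.324937 × 100 = 54.58

54.58%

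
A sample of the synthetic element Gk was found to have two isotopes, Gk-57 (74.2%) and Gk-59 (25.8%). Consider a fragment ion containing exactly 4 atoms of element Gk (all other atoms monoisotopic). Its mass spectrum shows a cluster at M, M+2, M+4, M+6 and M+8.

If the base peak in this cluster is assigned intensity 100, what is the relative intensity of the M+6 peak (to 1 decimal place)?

12.1

Term probabilities: M 0.3031, M+2 0.4216, M+4 0.2199, M+6 0.0510, M+8 0.0044. Base peak = M+2.
P(M+2) = C(4,1) × 0.742^3 × 0.258^1 = 4 × 0.40851849 × 0.2580 = 0.421591 (base)
P(M+6) = C(4,3) × 0.742^1 × 0.258^3 = 4 × 0.7420 × 0.01717351 = 0.050971
Relative intensity = 0.050971 / 0.421591 × 100 = 12.1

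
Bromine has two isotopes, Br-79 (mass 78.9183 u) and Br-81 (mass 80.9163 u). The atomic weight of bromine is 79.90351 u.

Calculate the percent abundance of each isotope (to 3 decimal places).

With x = fraction of Br-79 (so Br-81 is 1 − x):
78.9183·x + 80.9163·(1 − x) = 79.90351
(78.9183 − 80.9163)·x = 79.90351 − 80.9163
x = -1.01279 / -1.9980 = 0.50690 → 50.690% Br-79, 49.310% Br-81.

Br-79: 50.690%, Br-81: 49.310%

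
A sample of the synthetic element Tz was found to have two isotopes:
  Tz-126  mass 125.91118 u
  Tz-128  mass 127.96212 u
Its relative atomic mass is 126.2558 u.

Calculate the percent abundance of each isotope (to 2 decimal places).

With x = fraction of Tz-126 (so Tz-128 is 1 − x):
125.91118·x + 127.96212·(1 − x) = 126.2558
(125.91118 − 127.96212)·x = 126.2558 − 127.96212
x = -1.70632 / -2.05094 = 0.83197 → 83.20% Tz-126, 16.80% Tz-128.

Tz-126: 83.20%, Tz-128: 16.80%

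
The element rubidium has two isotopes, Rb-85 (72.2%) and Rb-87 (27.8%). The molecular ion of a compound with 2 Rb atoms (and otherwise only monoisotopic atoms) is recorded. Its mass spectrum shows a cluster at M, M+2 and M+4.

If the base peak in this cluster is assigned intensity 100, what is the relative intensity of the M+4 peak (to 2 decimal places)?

Term probabilities: M 0.5213, M+2 0.4014, M+4 0.0773. Base peak = M.
P(M) = C(2,0) × 0.722^2 × 0.278^0 = 1 × 0.521284 × 1.0000 = 0.521284 (base)
P(M+4) = C(2,2) × 0.722^0 × 0.278^2 = 1 × 1.0000 × 0.077284 = 0.077284
Relative intensity = 0.077284 / 0.521284 × 100 = 14.83

14.83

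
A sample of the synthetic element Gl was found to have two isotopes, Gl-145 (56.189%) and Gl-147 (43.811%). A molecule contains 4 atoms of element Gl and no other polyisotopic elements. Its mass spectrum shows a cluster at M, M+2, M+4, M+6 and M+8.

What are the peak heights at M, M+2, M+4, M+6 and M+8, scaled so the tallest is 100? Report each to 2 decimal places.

The 4 Gl atoms are independent, so intensities follow the terms of (0.56189 + 0.43811)^4.
P(M) = 0.56189^4 = 0.099679
P(M+2) = 4 × 0.56189^3 × 0.43811^1 = 0.310883
P(M+4) = 6 × 0.56189^2 × 0.43811^2 = 0.363597
P(M+6) = 4 × 0.56189^1 × 0.43811^3 = 0.189000
P(M+8) = 0.43811^4 = 0.036841
The M+4 peak is largest (0.363597); scaling to 100 gives 27.41 : 85.50 : 100.00 : 51.98 : 10.13.

27.41 : 85.50 : 100.00 : 51.98 : 10.13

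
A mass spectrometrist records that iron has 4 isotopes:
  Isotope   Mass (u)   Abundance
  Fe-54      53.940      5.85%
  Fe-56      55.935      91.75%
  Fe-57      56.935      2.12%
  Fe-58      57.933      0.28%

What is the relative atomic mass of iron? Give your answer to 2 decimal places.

Average mass = Σ (abundance × isotope mass) = 0.0585 × 53.940 + 0.9175 × 55.935 + 0.0212 × 56.935 + 0.0028 × 57.933
= 3.1555 + 51.3204 + 1.2070 + 0.1622 = 55.8451 u

55.85 u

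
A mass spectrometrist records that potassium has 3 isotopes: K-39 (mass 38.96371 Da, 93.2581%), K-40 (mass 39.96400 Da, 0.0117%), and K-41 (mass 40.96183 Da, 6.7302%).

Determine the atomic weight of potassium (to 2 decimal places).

39.10 Da

Average mass = Σ (abundance × isotope mass) = 0.932581 × 38.96371 + 0.000117 × 39.96400 + 0.067302 × 40.96183
= 36.336816 + 0.004676 + 2.756813 = 39.098305 Da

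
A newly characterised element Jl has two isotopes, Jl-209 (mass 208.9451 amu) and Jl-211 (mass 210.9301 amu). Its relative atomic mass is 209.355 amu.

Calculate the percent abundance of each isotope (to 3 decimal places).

Let x be the fractional abundance of Jl-209; then Jl-211 has abundance 1 − x.
208.9451·x + 210.9301·(1 − x) = 209.355
(208.9451 − 210.9301)·x = 209.355 − 210.9301
x = -1.5751 / -1.9850 = 0.79350 → 79.350% Jl-209, 20.650% Jl-211.

Jl-209: 79.350%, Jl-211: 20.650%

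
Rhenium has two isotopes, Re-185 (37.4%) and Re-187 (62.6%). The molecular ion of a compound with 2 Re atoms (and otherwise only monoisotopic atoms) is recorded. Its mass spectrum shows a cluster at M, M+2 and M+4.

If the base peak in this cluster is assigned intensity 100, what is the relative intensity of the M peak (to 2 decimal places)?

Binomial terms of (0.374 + 0.626)^2: M 0.1399, M+2 0.4682, M+4 0.3919 → M+2 is the base peak.
P(M+2) = C(2,1) × 0.374^1 × 0.626^1 = 2 × 0.3740 × 0.6260 = 0.468248 (base)
P(M) = C(2,0) × 0.374^2 × 0.626^0 = 1 × 0.139876 × 1.0000 = 0.139876
Relative intensity = 0.139876 / 0.468248 × 100 = 29.87

29.87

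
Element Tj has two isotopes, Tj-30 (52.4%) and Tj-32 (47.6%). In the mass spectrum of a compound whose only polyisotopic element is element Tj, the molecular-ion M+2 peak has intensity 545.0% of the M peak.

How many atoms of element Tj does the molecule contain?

6

For n independent Tj atoms, I(M+2)/I(M) = n · (abundance Tj-32) / (abundance Tj-30) = n · 0.476/0.524.
n = 5.450 × 0.524/0.476 = 6.00 ≈ 6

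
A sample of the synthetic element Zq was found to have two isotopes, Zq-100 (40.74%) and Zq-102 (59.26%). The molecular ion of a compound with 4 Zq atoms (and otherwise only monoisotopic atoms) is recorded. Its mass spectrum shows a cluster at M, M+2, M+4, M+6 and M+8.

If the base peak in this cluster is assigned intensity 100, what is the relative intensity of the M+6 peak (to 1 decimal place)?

97.0

(0.4074 + 0.5926)^4 gives M 0.0275, M+2 0.1603, M+4 0.3497, M+6 0.3391, M+8 0.1233; the largest is M+4.
P(M+4) = C(4,2) × 0.4074^2 × 0.5926^2 = 6 × 0.16597476 × 0.35117476 = 0.349717 (base)
P(M+6) = C(4,3) × 0.4074^1 × 0.5926^3 = 4 × 0.4074 × 0.20810616 = 0.339130
Relative intensity = 0.339130 / 0.349717 × 100 = 97.0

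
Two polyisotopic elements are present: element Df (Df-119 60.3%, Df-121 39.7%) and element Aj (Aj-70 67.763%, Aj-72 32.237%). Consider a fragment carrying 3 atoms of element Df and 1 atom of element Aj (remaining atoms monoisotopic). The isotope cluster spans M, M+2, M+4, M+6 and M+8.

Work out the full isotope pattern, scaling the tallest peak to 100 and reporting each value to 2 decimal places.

Element Df pattern (n=3): 0.21925623 : 0.43305832 : 0.28511468 : 0.06257077
Element Aj pattern (n=1): 0.67763 : 0.32237
Convolve the two distributions (both contribute in 2-u steps):
  M: 0.21925623×0.67763 = 0.148575
  M+2: 0.21925623×0.32237 + 0.43305832×0.67763 = 0.364135
  M+4: 0.43305832×0.32237 + 0.28511468×0.67763 = 0.332807
  M+6: 0.28511468×0.32237 + 0.06257077×0.67763 = 0.134312
  M+8: 0.06257077×0.32237 = 0.020171
Scale to base peak (0.364135) = 100: 40.80 : 100.00 : 91.40 : 36.89 : 5.54

40.80 : 100.00 : 91.40 : 36.89 : 5.54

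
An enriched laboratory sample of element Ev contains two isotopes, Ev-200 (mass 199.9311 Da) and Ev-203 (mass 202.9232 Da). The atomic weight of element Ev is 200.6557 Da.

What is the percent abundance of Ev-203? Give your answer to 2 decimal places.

24.22%

With x = fraction of Ev-200 (so Ev-203 is 1 − x):
199.9311·x + 202.9232·(1 − x) = 200.6557
(199.9311 − 202.9232)·x = 200.6557 − 202.9232
x = -2.2675 / -2.9921 = 0.75783 → 75.78% Ev-200, 24.22% Ev-203.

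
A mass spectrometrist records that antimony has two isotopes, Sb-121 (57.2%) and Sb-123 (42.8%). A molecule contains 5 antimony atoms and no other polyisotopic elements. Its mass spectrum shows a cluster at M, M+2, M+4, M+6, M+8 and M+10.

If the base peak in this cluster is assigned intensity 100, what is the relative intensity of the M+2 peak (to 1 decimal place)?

Term probabilities: M 0.0612, M+2 0.2291, M+4 0.3428, M+6 0.2565, M+8 0.0960, M+10 0.0144. Base peak = M+4.
P(M+4) = C(5,2) × 0.572^3 × 0.428^2 = 10 × 0.18714925 × 0.183184 = 0.342827 (base)
P(M+2) = C(5,1) × 0.572^4 × 0.428^1 = 5 × 0.10704937 × 0.4280 = 0.229086
Relative intensity = 0.229086 / 0.342827 × 100 = 66.8

66.8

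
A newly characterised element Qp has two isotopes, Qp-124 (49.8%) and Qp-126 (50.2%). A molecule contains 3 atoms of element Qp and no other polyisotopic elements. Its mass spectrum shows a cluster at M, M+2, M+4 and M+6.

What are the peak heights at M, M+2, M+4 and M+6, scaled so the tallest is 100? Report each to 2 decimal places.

Expanding (0.498 + 0.502)^3:
P(M) = 0.498^3 = 0.123506
P(M+2) = 3 × 0.498^2 × 0.502^1 = 0.373494
P(M+4) = 3 × 0.498^1 × 0.502^2 = 0.376494
P(M+6) = 0.502^3 = 0.126506
The M+4 peak is largest (0.376494); scaling to 100 gives 32.80 : 99.20 : 100.00 : 33.60.

32.80 : 99.20 : 100.00 : 33.60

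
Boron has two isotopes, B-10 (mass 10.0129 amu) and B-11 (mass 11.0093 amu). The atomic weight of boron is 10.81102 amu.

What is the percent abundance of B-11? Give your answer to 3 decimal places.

80.100%

Let x be the fractional abundance of B-10; then B-11 has abundance 1 − x.
10.0129·x + 11.0093·(1 − x) = 10.81102
(10.0129 − 11.0093)·x = 10.81102 − 11.0093
x = -0.19828 / -0.9964 = 0.19900 → 19.900% B-10, 80.100% B-11.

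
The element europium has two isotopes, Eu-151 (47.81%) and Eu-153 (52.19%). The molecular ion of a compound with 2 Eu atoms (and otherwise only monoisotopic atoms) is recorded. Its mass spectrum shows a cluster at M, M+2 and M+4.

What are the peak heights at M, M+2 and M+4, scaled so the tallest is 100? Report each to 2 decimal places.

Expanding (0.4781 + 0.5219)^2:
P(M) = 0.4781^2 = 0.228580
P(M+2) = 2 × 0.4781^1 × 0.5219^1 = 0.499041
P(M+4) = 0.5219^2 = 0.272380
The M+2 peak is largest (0.499041); scaling to 100 gives 45.80 : 100.00 : 54.58.

45.80 : 100.00 : 54.58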